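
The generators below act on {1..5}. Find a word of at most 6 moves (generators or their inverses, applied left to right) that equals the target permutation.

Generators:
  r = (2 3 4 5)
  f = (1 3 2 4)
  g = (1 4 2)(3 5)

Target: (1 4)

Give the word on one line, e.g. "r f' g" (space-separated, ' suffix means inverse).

f r f r' g

  after f: (1 3 2 4)
  after r: (1 4)(2 5)
  after f: (2 5 4 3)
  after r': (2 4)(3 5)
  after g: (1 4)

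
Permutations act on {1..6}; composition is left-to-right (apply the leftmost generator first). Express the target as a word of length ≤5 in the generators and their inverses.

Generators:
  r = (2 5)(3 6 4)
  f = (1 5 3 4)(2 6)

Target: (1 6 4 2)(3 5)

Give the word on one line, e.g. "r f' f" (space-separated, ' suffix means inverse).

r f' r'

  after r: (2 5)(3 6 4)
  after f': (1 4 5 6 3 2)
  after r': (1 6 4 2)(3 5)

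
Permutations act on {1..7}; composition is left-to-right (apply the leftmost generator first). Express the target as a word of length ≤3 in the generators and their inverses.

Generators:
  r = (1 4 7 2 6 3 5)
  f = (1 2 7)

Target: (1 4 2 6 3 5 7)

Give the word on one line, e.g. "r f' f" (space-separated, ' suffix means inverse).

r f'

  after r: (1 4 7 2 6 3 5)
  after f': (1 4 2 6 3 5 7)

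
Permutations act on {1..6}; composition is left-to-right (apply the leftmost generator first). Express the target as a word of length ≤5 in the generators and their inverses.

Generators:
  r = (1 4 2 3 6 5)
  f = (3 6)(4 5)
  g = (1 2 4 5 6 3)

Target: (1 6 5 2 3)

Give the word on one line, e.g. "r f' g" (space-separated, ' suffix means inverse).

  after r: (1 4 2 3 6 5)
  after f: (1 5)(2 6 4)
  after g: (1 6 5 2 3)

r f g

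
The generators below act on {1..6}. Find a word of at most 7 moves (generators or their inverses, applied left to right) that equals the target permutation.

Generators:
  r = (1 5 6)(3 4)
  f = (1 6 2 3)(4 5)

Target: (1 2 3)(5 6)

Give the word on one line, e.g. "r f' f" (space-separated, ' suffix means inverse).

  after r': (1 6 5)(3 4)
  after f': (2 6 4)(3 5)
  after r': (1 6 3)(2 5 4)
  after f: (1 2 4 3 6)
  after r: (1 2 3)(5 6)

r' f' r' f r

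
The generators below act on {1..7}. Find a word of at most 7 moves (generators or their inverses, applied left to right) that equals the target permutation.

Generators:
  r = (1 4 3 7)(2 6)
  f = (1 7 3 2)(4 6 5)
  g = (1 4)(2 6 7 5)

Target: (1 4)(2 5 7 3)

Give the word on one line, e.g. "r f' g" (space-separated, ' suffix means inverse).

r' r' f r f'

  after r': (1 7 3 4)(2 6)
  after r': (1 3)(4 7)
  after f: (1 2)(3 7 6 5 4)
  after r: (1 6 5 3)(2 4 7)
  after f': (1 4)(2 5 7 3)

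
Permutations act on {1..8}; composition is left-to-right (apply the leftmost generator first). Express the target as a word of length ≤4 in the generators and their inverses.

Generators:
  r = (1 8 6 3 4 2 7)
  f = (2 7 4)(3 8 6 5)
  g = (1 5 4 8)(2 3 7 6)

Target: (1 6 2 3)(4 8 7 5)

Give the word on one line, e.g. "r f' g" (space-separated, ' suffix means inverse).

  after f': (2 4 7)(3 5 6 8)
  after g': (1 8 2 5 7 6 4 3)
  after f: (1 6 2 3)(4 8 7 5)

f' g' f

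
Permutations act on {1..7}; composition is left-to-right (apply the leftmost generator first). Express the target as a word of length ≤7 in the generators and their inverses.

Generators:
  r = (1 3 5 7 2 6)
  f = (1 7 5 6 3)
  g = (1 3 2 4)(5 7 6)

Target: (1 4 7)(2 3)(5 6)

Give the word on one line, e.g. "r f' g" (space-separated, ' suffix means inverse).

  after f': (1 3 6 5 7)
  after f': (1 6 7 3 5)
  after r': (1 2 7)(5 6)
  after g: (1 4)(2 6 7 3)
  after f: (1 4 7)(2 3)(5 6)

f' f' r' g f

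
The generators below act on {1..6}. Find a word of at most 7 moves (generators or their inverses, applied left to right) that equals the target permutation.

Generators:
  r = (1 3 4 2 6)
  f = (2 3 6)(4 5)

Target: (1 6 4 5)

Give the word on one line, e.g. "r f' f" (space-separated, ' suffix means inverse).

f r f f r

  after f: (2 3 6)(4 5)
  after r: (1 3)(2 4 5)
  after f: (1 6 2 5 3)
  after f: (1 2 4 5 6 3)
  after r: (1 6 4 5)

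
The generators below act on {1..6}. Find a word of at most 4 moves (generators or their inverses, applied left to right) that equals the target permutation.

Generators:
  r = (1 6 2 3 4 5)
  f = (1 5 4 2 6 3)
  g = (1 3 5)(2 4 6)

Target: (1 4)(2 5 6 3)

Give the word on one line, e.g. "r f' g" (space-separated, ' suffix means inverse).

  after f': (1 3 6 2 4 5)
  after r: (1 4)(2 5 6 3)

f' r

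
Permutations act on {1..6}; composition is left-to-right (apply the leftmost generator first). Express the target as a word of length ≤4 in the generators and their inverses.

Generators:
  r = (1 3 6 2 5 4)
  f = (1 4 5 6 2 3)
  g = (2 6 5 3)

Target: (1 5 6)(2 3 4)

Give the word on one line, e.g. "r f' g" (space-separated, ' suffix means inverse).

r' r'

  after r': (1 4 5 2 6 3)
  after r': (1 5 6)(2 3 4)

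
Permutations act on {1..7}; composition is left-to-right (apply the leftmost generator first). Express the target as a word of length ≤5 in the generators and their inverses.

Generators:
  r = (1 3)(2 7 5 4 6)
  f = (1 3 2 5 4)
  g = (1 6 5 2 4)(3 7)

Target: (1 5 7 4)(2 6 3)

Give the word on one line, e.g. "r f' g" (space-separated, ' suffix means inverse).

  after r': (1 3)(2 6 4 5 7)
  after f: (1 2 6)(5 7)
  after f: (1 5 7 4)(2 6 3)

r' f f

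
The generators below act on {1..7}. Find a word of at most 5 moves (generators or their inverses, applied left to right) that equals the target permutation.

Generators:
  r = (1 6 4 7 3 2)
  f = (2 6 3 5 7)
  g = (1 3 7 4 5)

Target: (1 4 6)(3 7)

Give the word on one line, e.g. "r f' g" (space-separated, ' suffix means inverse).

g f' g' r

  after g: (1 3 7 4 5)
  after f': (1 6 2 7 4 3 5)
  after g': (1 6 2 3 4)
  after r: (1 4 6)(3 7)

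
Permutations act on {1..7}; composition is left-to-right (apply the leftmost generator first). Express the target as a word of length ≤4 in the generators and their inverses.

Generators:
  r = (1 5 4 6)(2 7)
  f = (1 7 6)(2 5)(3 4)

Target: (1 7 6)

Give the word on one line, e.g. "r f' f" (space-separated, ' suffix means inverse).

  after f': (1 6 7)(2 5)(3 4)
  after f': (1 7 6)

f' f'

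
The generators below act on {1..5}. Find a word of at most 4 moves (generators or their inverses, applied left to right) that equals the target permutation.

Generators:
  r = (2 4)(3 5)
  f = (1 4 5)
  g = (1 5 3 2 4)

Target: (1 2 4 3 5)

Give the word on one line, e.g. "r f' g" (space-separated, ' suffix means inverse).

f r'

  after f: (1 4 5)
  after r': (1 2 4 3 5)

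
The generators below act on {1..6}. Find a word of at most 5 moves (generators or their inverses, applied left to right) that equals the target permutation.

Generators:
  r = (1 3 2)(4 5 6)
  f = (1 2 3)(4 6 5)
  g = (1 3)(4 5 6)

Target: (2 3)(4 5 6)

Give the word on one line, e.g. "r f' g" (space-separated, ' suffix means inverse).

g' r f'

  after g': (1 3)(4 6 5)
  after r: (1 2)
  after f': (2 3)(4 5 6)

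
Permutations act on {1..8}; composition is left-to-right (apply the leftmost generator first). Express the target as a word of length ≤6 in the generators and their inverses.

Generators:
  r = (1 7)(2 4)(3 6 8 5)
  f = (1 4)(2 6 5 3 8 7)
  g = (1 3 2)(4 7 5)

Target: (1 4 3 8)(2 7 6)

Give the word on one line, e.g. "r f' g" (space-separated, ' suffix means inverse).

f' f' r g'

  after f': (1 4)(2 7 8 3 5 6)
  after f': (2 8 5)(3 6 7)
  after r: (1 7 6)(2 5 4)(3 8)
  after g': (1 4 3 8)(2 7 6)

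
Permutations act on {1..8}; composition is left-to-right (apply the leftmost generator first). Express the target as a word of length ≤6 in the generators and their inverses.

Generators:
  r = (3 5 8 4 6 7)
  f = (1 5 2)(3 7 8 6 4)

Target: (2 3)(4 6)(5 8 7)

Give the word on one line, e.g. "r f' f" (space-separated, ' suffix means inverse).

f f r' f r

  after f: (1 5 2)(3 7 8 6 4)
  after f: (1 2 5)(3 8 4 7 6)
  after r': (1 2 3 5)(4 6 7)
  after f: (2 7 3)(6 8)
  after r: (2 3)(4 6)(5 8 7)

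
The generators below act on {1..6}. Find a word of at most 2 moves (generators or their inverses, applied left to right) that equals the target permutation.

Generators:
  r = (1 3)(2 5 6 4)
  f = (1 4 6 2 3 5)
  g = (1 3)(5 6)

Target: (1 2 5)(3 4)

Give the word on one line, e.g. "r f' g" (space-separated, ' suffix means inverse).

  after f': (1 5 3 2 6 4)
  after r': (1 2 5)(3 4)

f' r'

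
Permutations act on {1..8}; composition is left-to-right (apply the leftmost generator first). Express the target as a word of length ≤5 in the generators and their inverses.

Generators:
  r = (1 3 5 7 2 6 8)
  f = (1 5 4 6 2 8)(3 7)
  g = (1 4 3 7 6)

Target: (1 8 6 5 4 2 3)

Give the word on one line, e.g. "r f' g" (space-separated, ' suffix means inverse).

  after g': (1 6 7 3 4)
  after f': (1 4 8 2 6 3 5)
  after g': (2 7 3 5 6 4 8)
  after f': (1 8 6 5 4 2 3)

g' f' g' f'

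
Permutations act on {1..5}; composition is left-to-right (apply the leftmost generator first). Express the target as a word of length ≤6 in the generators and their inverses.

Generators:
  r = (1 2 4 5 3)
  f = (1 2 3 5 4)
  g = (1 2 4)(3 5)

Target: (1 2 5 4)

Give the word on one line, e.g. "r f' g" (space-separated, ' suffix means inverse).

  after f: (1 2 3 5 4)
  after g: (1 4 2 5)
  after f: (2 4 3 5)
  after r: (1 2 5 4)

f g f r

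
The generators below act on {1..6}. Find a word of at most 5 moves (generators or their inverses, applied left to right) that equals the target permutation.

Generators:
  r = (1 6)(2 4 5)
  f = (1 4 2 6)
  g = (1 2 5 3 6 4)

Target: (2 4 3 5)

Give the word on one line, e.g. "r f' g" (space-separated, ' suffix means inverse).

  after f': (1 6 2 4)
  after f': (1 2)(4 6)
  after g': (2 4 3 5)

f' f' g'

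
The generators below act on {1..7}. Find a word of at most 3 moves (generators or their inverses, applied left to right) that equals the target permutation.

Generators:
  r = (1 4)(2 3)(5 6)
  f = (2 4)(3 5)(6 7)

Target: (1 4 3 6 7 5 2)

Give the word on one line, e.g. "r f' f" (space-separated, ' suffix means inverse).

f r

  after f: (2 4)(3 5)(6 7)
  after r: (1 4 3 6 7 5 2)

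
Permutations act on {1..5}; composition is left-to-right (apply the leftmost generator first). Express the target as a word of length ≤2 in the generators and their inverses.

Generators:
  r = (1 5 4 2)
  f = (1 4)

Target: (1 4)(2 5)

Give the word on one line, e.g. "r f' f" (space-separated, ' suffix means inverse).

r' r'

  after r': (1 2 4 5)
  after r': (1 4)(2 5)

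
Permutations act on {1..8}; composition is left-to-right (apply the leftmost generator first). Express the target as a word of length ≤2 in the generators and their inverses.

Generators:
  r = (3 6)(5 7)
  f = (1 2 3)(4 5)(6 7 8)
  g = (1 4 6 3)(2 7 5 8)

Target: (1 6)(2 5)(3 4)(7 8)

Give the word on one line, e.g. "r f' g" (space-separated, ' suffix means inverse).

g g

  after g: (1 4 6 3)(2 7 5 8)
  after g: (1 6)(2 5)(3 4)(7 8)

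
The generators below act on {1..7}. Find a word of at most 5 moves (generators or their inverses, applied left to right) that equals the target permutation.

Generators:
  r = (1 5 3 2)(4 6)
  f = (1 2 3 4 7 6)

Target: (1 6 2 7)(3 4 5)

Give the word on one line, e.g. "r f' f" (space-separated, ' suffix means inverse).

  after f: (1 2 3 4 7 6)
  after f: (1 3 7)(2 4 6)
  after f: (1 4)(2 7)(3 6)
  after r: (1 6 2 7)(3 4 5)

f f f r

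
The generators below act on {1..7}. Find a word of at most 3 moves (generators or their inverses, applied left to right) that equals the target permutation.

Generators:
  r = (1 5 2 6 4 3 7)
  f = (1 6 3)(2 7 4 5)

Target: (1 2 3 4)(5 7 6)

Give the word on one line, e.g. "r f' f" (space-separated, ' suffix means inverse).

  after r: (1 5 2 6 4 3 7)
  after f: (1 2 3 4)(5 7 6)

r f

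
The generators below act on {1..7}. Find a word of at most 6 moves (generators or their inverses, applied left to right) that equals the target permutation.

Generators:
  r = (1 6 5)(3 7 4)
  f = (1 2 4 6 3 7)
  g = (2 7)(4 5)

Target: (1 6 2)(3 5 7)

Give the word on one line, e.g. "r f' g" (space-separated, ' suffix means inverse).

f f g r'

  after f: (1 2 4 6 3 7)
  after f: (1 4 3)(2 6 7)
  after g: (1 5 4 3)(2 6)
  after r': (1 6 2)(3 5 7)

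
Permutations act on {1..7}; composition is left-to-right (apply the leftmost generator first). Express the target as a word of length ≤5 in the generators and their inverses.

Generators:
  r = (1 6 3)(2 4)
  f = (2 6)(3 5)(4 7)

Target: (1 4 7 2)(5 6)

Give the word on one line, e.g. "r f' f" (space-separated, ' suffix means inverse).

  after r': (1 3 6)(2 4)
  after r': (1 6 3)
  after f': (1 2 6 5 3)(4 7)
  after r': (1 4 7 2)(5 6)

r' r' f' r'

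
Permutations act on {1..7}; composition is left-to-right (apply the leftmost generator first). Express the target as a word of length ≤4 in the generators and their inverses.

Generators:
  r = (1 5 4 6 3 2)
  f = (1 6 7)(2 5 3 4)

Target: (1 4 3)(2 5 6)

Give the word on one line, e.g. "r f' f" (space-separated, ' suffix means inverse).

  after r: (1 5 4 6 3 2)
  after r: (1 4 3)(2 5 6)

r r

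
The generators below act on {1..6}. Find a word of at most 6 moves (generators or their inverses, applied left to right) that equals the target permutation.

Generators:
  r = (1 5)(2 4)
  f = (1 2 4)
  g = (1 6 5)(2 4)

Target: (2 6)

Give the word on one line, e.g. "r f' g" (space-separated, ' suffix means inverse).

g g f f g

  after g: (1 6 5)(2 4)
  after g: (1 5 6)
  after f: (1 5 6 2 4)
  after f: (1 5 6 4 2)
  after g: (2 6)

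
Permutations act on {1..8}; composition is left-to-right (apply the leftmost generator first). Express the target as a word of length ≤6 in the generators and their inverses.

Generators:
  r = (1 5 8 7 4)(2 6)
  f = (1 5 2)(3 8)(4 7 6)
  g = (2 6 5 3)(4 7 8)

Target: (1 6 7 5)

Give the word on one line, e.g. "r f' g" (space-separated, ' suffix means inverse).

  after r: (1 5 8 7 4)(2 6)
  after g: (1 3 2 5 4)
  after f': (1 8 3 5 6 7 4 2)
  after r: (1 7)(2 5)(3 8)(4 6)
  after f: (1 6 7 5)

r g f' r f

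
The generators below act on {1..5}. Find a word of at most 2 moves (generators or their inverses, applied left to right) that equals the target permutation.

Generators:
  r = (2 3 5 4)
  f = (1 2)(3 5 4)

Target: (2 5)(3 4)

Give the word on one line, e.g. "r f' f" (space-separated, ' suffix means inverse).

r r

  after r: (2 3 5 4)
  after r: (2 5)(3 4)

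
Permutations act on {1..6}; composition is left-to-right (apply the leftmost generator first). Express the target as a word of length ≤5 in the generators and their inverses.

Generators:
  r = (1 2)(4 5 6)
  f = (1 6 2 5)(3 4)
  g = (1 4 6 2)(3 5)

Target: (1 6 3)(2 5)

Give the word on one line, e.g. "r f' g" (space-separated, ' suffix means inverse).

  after g: (1 4 6 2)(3 5)
  after r': (1 6)(3 4 5)
  after g: (1 2)(3 6 4)
  after f': (1 6 3)(2 5)

g r' g f'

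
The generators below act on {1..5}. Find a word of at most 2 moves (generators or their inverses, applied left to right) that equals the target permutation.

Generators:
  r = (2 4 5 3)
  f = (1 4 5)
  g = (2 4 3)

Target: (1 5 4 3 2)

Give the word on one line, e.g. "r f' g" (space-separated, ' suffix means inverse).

  after g: (2 4 3)
  after f': (1 5 4 3 2)

g f'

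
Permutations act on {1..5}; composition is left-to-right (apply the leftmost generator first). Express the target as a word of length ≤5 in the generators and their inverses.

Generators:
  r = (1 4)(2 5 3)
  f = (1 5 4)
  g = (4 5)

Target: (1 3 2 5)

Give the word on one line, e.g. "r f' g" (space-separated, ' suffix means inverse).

f' f' r

  after f': (1 4 5)
  after f': (1 5 4)
  after r: (1 3 2 5)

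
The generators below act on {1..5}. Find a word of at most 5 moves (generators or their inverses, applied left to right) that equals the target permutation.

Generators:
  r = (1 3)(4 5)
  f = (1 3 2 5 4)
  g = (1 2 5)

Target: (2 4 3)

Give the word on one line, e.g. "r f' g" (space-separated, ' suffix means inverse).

r g r'

  after r: (1 3)(4 5)
  after g: (1 3 2 5 4)
  after r': (2 4 3)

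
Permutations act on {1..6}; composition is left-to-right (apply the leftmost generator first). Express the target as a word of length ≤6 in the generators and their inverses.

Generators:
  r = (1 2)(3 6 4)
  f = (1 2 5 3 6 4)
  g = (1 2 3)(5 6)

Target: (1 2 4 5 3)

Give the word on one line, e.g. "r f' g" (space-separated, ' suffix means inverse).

  after r: (1 2)(3 6 4)
  after f': (2 4 5)
  after g': (1 3 2 4 6 5)
  after g': (1 2 4 5 3)

r f' g' g'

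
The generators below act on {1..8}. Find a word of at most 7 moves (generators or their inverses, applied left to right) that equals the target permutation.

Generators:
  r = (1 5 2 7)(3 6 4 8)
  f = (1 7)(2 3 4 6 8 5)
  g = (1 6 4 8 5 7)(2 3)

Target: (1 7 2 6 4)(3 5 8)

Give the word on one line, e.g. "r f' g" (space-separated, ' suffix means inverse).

  after g: (1 6 4 8 5 7)(2 3)
  after r: (1 4 3 7 5)(2 6 8)
  after f: (1 6 5 7 2 8 3)
  after g': (2 4 6 8)(3 7)
  after g': (1 7 2 6 4)(3 5 8)

g r f g' g'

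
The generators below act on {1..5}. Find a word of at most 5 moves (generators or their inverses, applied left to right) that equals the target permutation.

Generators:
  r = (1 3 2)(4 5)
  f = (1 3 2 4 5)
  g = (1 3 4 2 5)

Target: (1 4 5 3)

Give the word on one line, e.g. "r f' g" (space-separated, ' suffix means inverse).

  after r': (1 2 3)(4 5)
  after g: (1 5 2 4)
  after f': (1 4 5 3)

r' g f'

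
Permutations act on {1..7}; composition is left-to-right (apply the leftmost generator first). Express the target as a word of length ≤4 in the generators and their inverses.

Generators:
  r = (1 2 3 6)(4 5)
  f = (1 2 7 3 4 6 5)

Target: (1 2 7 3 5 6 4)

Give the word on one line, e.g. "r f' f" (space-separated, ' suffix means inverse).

r f' r

  after r: (1 2 3 6)(4 5)
  after f': (2 7)(3 4 6 5)
  after r: (1 2 7 3 5 6 4)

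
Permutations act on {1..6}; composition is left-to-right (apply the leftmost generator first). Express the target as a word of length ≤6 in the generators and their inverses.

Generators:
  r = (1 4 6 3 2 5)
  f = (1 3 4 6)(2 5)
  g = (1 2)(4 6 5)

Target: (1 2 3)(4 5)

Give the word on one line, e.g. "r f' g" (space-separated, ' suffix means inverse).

r' f f r g

  after r': (1 5 2 3 6 4)
  after f: (1 2 4 3)
  after f: (1 5 2 6)
  after r: (2 3)(4 6)
  after g: (1 2 3)(4 5)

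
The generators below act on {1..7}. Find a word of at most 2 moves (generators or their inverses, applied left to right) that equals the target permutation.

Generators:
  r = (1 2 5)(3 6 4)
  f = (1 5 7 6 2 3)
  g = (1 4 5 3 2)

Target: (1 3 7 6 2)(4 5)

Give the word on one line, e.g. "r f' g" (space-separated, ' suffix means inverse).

g' f

  after g': (1 2 3 5 4)
  after f: (1 3 7 6 2)(4 5)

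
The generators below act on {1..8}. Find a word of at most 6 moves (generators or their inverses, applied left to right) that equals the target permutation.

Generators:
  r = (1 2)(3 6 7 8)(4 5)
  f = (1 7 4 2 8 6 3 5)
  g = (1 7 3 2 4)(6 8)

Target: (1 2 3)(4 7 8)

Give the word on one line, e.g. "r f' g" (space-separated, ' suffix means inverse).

  after g: (1 7 3 2 4)(6 8)
  after r': (1 6 7 8 3)(2 5 4)
  after g: (1 8 2 5)(3 7 6)
  after f': (1 2 3)(4 7 8)

g r' g f'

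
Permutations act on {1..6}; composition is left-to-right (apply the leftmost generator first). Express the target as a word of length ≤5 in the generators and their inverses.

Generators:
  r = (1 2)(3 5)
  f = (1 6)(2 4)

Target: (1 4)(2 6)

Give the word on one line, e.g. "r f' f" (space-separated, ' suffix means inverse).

  after f: (1 6)(2 4)
  after r: (1 6 2 4)(3 5)
  after f: (3 5)(4 6)
  after r: (1 2)(4 6)
  after f: (1 4)(2 6)

f r f r f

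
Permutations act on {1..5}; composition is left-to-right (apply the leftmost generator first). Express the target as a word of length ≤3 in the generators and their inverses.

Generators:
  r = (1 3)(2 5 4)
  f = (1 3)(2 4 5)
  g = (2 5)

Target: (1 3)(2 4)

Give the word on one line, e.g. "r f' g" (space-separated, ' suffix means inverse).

g r

  after g: (2 5)
  after r: (1 3)(2 4)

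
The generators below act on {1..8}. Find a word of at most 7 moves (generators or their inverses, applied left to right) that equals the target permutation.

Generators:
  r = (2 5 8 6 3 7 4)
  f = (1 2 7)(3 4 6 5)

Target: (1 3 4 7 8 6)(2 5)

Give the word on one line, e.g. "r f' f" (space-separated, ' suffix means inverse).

r f r f' r

  after r: (2 5 8 6 3 7 4)
  after f: (1 2 3)(4 7 6)(5 8)
  after r: (1 5 6 2 7 3)
  after f': (1 6)(3 7 5 4)
  after r: (1 3 4 7 8 6)(2 5)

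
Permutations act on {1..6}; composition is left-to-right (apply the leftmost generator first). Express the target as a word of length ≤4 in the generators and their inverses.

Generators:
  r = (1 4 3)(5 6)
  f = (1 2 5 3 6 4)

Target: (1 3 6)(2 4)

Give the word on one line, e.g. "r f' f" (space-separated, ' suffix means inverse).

r f' f'

  after r: (1 4 3)(5 6)
  after f': (1 6 2)(3 4 5)
  after f': (1 3 6)(2 4)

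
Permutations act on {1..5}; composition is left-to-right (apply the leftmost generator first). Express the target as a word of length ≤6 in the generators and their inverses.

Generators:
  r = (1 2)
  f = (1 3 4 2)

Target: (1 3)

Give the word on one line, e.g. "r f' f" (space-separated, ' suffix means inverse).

  after r': (1 2)
  after f: (2 3 4)
  after r': (1 2 3 4)
  after f': (1 4 2)
  after f': (1 3)

r' f r' f' f'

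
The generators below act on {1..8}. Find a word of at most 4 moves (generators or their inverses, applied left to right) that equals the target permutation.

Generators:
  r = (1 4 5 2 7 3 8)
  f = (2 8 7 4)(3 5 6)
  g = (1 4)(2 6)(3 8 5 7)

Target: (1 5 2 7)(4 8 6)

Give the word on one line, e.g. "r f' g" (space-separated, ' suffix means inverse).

r' f' r'

  after r': (1 8 3 7 2 5 4)
  after f': (1 2 3 8 6 5 7 4)
  after r': (1 5 2 7)(4 8 6)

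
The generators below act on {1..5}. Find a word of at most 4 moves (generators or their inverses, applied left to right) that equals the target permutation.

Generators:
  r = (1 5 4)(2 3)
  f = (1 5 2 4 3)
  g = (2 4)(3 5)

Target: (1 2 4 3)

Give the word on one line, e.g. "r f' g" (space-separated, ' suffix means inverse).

  after f': (1 3 4 2 5)
  after r: (1 2 4 3)

f' r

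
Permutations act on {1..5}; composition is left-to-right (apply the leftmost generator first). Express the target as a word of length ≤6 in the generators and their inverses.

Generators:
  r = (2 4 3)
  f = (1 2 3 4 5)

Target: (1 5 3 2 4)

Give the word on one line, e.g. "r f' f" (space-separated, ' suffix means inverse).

  after r': (2 3 4)
  after f': (1 5 4)
  after r': (1 5 2 3 4)
  after r': (1 5 3 2 4)

r' f' r' r'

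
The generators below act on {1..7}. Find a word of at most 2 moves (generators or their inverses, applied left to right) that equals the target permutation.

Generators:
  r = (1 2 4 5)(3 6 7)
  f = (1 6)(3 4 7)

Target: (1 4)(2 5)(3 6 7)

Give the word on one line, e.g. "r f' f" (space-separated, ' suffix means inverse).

  after r': (1 5 4 2)(3 7 6)
  after r': (1 4)(2 5)(3 6 7)

r' r'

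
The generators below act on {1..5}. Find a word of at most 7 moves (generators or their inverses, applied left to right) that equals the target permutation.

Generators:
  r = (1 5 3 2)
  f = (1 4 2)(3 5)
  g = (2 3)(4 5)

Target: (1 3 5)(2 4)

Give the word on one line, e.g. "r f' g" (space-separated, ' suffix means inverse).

  after f: (1 4 2)(3 5)
  after r': (1 4 3)
  after f': (2 4 5 3)
  after r': (1 2 4)
  after r': (1 3 5)(2 4)

f r' f' r' r'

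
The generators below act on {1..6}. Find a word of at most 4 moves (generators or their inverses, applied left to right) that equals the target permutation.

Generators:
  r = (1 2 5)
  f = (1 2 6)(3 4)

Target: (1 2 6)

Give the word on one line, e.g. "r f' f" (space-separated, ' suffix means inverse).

f' f'

  after f': (1 6 2)(3 4)
  after f': (1 2 6)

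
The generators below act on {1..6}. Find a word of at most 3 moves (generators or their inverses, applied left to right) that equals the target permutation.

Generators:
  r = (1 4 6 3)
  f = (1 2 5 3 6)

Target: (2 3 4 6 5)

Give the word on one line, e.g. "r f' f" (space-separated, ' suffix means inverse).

  after r: (1 4 6 3)
  after f': (1 4 3 6 5 2)
  after r': (2 3 4 6 5)

r f' r'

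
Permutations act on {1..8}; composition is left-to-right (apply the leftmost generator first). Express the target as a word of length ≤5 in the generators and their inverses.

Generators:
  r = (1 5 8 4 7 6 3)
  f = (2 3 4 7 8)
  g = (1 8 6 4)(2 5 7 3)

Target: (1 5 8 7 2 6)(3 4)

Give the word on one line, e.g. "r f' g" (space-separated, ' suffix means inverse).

  after r': (1 3 6 7 4 8 5)
  after f': (1 2 8 5)(3 6 4 7)
  after g: (1 5 8 7 2 6)(3 4)

r' f' g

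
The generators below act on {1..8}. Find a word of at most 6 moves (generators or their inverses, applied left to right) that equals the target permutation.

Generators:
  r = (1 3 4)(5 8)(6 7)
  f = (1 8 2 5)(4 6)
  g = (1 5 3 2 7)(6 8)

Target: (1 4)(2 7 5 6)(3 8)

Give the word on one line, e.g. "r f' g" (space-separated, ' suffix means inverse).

r' g f f

  after r': (1 4 3)(5 8)(6 7)
  after g: (1 4 2 7 8 3 5 6)
  after f: (1 6 8 3)(2 7)(4 5)
  after f: (1 4)(2 7 5 6)(3 8)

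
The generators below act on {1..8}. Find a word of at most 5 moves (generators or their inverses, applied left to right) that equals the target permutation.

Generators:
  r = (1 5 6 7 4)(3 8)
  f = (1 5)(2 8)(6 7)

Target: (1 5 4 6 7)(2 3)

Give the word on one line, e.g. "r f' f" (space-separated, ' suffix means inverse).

  after f: (1 5)(2 8)(6 7)
  after r': (2 3 8)(4 7 5)
  after f': (1 5 4 6 7)(2 3)

f r' f'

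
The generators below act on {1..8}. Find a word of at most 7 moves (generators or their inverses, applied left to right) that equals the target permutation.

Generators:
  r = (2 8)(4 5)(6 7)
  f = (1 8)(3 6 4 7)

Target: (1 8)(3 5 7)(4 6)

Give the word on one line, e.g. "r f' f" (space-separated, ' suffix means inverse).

r' f' f' r f'

  after r': (2 8)(4 5)(6 7)
  after f': (1 8 2)(3 7)(4 5 6)
  after f': (2 8)(3 4 5)
  after r: (3 5)(6 7)
  after f': (1 8)(3 5 7)(4 6)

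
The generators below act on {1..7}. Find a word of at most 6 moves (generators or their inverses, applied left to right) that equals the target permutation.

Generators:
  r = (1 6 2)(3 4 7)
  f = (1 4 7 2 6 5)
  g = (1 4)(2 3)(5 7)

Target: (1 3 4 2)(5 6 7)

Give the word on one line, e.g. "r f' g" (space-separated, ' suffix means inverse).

  after f': (1 5 6 2 7 4)
  after g': (1 7)(2 5 6 3)
  after f': (1 4)(2 6 3 7 5)
  after r': (1 3 4 2)(5 6 7)

f' g' f' r'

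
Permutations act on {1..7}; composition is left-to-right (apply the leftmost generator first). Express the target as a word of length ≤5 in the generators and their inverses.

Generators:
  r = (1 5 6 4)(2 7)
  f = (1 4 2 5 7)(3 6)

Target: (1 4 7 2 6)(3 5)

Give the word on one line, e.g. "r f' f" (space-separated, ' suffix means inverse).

  after r: (1 5 6 4)(2 7)
  after f': (1 2 5 3 6)(4 7)
  after f': (1 4 5 6 7)
  after f': (2 4)(3 6 5)
  after r': (1 4 7 2 6)(3 5)

r f' f' f' r'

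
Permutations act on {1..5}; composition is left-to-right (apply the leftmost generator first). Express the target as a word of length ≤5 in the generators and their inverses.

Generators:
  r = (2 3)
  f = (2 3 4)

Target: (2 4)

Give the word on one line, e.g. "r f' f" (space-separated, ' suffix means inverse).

f r f'

  after f: (2 3 4)
  after r: (3 4)
  after f': (2 4)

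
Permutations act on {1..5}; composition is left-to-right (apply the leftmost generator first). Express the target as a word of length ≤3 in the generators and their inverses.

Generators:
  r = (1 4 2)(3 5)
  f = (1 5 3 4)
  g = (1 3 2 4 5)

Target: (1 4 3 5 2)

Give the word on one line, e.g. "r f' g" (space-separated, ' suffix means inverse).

g' g'

  after g': (1 5 4 2 3)
  after g': (1 4 3 5 2)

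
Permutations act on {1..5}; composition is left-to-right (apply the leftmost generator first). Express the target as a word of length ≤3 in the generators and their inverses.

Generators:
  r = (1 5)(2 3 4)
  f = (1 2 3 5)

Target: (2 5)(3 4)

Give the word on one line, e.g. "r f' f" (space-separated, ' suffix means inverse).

  after r: (1 5)(2 3 4)
  after f: (2 5)(3 4)

r f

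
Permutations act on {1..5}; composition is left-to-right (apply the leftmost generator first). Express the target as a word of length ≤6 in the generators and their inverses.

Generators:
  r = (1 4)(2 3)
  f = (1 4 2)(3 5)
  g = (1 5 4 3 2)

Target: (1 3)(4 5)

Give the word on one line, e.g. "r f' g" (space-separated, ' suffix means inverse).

g g r g' g'

  after g: (1 5 4 3 2)
  after g: (1 4 2 5 3)
  after r: (2 5)(3 4)
  after g': (1 2)(3 5)
  after g': (1 3)(4 5)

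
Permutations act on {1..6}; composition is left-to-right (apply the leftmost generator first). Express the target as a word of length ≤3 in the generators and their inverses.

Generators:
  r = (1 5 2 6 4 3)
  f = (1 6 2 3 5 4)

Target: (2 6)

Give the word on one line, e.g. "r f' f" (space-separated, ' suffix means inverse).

  after f: (1 6 2 3 5 4)
  after r: (1 4 5 3 2)
  after f: (2 6)

f r f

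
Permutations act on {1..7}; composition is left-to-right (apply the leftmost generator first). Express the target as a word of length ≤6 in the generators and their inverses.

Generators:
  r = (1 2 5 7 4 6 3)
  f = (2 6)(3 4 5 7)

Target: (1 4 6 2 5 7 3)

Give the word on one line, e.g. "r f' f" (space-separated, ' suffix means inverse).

  after f': (2 6)(3 7 5 4)
  after r: (1 2 3 4)(5 6)
  after f': (1 6 4)(2 7 5)
  after r: (1 3)(2 4)
  after f: (1 4 6 2 5 7 3)

f' r f' r f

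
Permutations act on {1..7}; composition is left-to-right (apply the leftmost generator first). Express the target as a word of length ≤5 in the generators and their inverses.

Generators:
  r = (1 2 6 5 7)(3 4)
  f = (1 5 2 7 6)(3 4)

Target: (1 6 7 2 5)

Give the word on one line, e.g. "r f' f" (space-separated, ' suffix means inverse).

f' r r f

  after f': (1 6 7 2 5)(3 4)
  after r: (1 5 2 7 6)
  after r: (1 7 5 6 2)(3 4)
  after f: (1 6 7 2 5)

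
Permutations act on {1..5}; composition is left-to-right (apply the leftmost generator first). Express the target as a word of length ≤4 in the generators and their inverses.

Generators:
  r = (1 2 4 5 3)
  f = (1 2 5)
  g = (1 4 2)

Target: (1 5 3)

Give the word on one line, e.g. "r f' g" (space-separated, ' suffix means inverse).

g r

  after g: (1 4 2)
  after r: (1 5 3)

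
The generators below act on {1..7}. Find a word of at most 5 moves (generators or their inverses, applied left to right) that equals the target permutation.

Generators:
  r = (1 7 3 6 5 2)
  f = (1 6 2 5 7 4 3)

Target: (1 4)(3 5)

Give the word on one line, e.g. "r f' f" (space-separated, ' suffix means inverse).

f f r r f

  after f: (1 6 2 5 7 4 3)
  after f: (1 2 7 3 6 5 4)
  after r: (2 3 5 4 7 6)
  after r: (1 7 5 4 3 2 6)
  after f: (1 4)(3 5)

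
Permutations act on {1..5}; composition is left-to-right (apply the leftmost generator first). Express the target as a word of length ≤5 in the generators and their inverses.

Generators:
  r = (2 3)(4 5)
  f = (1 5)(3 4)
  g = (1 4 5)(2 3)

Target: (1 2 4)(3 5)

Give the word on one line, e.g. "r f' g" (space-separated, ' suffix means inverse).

r f' r f' g

  after r: (2 3)(4 5)
  after f': (1 5 3 2 4)
  after r: (1 4)(2 5)
  after f': (1 3 4 5 2)
  after g: (1 2 4)(3 5)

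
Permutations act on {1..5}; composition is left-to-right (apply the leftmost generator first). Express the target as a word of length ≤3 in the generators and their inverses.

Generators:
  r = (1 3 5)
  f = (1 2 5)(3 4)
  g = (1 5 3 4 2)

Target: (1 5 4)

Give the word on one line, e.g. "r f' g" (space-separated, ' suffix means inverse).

f r f

  after f: (1 2 5)(3 4)
  after r: (1 2)(3 4 5)
  after f: (1 5 4)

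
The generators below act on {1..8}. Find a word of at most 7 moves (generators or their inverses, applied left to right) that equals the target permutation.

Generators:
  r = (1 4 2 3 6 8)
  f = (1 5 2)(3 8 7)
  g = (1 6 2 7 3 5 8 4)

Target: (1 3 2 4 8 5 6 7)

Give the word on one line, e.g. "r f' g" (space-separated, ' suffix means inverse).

  after f': (1 2 5)(3 7 8)
  after r: (1 3 7)(2 5 4)(6 8)
  after f': (1 7 2)(3 8 6)(4 5)
  after r': (1 7 4 5)(2 8 3 6)
  after g: (1 3 2 4 8 5 6 7)

f' r f' r' g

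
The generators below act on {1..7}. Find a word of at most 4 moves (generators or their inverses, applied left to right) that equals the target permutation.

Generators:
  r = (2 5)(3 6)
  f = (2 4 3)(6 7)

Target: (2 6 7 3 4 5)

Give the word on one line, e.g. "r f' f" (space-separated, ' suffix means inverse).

f' r

  after f': (2 3 4)(6 7)
  after r: (2 6 7 3 4 5)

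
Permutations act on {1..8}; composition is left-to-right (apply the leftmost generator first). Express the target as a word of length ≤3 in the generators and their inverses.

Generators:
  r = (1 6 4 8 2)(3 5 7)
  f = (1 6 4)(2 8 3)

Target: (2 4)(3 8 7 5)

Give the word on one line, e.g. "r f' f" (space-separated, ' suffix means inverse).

f r'

  after f: (1 6 4)(2 8 3)
  after r': (2 4)(3 8 7 5)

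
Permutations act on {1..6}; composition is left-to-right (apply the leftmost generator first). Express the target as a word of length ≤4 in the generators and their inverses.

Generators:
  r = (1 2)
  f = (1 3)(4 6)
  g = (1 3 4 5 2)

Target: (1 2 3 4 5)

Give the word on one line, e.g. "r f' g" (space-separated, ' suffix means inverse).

r' g r

  after r': (1 2)
  after g: (2 3 4 5)
  after r: (1 2 3 4 5)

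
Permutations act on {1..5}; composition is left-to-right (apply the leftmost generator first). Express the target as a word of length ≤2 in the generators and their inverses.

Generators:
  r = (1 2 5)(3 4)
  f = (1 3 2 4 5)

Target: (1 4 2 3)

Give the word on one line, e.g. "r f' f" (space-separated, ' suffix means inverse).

  after f: (1 3 2 4 5)
  after r': (1 4 2 3)

f r'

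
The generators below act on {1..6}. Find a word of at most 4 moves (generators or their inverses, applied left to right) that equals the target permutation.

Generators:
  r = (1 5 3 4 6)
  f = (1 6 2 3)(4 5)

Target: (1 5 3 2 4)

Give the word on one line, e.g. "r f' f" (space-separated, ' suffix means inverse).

  after r: (1 5 3 4 6)
  after r: (1 3 6 5 4)
  after f: (2 3)(4 6)
  after r: (1 5 3 2 4)

r r f r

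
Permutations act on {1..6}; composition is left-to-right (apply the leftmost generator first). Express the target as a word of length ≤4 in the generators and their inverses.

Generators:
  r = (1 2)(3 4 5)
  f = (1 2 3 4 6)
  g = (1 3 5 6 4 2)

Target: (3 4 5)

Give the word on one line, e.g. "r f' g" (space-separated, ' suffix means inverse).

r' r'

  after r': (1 2)(3 5 4)
  after r': (3 4 5)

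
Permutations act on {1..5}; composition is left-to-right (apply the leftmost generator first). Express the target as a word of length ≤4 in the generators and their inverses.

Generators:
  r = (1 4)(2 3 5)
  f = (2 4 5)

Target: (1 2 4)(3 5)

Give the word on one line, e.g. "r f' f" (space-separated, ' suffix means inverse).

r' f'

  after r': (1 4)(2 5 3)
  after f': (1 2 4)(3 5)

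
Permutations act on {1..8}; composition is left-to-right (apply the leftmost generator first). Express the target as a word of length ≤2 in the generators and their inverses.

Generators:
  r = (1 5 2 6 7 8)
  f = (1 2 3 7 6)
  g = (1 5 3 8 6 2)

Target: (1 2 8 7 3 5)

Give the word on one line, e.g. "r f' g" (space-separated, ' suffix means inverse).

f' r'

  after f': (1 6 7 3 2)
  after r': (1 2 8 7 3 5)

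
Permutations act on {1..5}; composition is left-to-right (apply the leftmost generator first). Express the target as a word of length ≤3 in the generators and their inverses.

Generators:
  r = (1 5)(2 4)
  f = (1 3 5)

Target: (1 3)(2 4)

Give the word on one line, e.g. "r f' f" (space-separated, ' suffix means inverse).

  after r': (1 5)(2 4)
  after f: (2 4)(3 5)
  after f: (1 3)(2 4)

r' f f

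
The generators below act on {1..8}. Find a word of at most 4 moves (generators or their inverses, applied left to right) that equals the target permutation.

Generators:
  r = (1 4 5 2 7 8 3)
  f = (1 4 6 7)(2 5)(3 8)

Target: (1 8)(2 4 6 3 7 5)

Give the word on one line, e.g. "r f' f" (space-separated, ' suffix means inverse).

  after r': (1 3 8 7 2 5 4)
  after f': (1 8 6 4 7 5)
  after f': (1 3 8 4 6)(2 5 7)
  after r': (1 8)(2 4 6 3 7 5)

r' f' f' r'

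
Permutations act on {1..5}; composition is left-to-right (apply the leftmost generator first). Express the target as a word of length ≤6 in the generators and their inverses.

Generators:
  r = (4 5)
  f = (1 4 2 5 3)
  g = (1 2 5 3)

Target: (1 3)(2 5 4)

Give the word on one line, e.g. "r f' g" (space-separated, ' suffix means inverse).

  after g: (1 2 5 3)
  after f': (1 4)
  after r': (1 5 4)
  after g: (1 3)(2 5 4)

g f' r' g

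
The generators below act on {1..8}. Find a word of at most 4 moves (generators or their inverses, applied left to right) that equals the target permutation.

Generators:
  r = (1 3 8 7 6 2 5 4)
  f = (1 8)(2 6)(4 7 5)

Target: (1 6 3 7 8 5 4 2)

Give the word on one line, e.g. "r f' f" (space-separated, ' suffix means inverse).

  after r': (1 4 5 2 6 7 8 3)
  after r': (1 5 6 8)(2 7 3 4)
  after r': (1 2 8 4 6 3 5 7)
  after f': (1 6 3 7 8 5 4 2)

r' r' r' f'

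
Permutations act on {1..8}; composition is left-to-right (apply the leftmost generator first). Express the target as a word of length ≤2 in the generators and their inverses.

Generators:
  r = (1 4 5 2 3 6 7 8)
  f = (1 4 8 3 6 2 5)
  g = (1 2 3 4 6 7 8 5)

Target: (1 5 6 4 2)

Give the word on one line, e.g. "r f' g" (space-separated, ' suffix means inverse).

  after r': (1 8 7 6 3 2 5 4)
  after g: (1 5 6 4 2)

r' g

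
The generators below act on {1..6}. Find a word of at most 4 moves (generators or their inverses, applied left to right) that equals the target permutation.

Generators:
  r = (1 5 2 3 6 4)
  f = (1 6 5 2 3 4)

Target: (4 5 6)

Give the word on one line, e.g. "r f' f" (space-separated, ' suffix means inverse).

  after r': (1 4 6 3 2 5)
  after f: (4 5 6)

r' f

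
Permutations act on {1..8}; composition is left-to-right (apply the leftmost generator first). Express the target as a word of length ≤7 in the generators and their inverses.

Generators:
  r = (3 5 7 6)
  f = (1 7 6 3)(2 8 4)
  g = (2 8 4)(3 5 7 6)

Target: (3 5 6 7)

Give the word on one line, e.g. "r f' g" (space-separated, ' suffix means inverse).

  after f': (1 3 6 7)(2 4 8)
  after r': (1 6 5 3 7)(2 4 8)
  after f': (1 7 3)(2 8 4)(5 6)
  after f': (5 7 6)
  after r: (3 5 6 7)

f' r' f' f' r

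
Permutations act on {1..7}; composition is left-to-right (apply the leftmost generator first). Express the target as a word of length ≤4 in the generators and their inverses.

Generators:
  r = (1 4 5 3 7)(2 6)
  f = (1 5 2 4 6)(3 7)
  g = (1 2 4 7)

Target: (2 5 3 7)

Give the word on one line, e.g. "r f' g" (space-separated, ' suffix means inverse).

  after r: (1 4 5 3 7)(2 6)
  after f: (1 6 4 2)(5 7)
  after f: (2 5 3 7)

r f f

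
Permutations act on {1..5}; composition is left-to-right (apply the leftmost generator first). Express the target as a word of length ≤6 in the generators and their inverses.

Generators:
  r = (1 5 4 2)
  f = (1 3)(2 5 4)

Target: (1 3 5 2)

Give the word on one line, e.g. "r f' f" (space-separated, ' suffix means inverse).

f' r f' f' r'

  after f': (1 3)(2 4 5)
  after r: (1 3 5)
  after f': (2 4 5 3)
  after f': (1 3 4 2 5)
  after r': (1 3 5 2)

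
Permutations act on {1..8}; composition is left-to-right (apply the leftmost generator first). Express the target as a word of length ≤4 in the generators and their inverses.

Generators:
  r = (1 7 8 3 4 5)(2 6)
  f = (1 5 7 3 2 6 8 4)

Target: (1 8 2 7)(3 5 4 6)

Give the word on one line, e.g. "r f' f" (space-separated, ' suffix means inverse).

  after r: (1 7 8 3 4 5)(2 6)
  after f: (1 3)(2 8)(4 7)
  after r: (1 4 8 6 2 3 7 5)
  after f': (1 8 2 7)(3 5 4 6)

r f r f'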